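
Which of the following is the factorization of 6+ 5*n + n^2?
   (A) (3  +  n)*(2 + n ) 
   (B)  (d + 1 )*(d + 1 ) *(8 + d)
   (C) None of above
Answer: A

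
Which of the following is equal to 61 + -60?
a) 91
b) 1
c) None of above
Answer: b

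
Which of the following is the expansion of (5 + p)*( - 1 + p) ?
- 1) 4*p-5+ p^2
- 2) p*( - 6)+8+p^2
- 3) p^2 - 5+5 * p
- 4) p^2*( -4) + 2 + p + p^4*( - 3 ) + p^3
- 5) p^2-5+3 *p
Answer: 1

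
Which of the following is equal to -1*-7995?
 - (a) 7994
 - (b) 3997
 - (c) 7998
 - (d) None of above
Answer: d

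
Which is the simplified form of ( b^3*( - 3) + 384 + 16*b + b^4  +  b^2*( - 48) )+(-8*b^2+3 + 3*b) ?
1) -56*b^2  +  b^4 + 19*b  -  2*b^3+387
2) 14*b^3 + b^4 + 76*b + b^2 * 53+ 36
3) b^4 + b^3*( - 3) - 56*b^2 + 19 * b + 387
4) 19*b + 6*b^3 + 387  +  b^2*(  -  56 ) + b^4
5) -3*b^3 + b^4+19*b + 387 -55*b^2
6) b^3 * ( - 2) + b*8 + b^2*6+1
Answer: 3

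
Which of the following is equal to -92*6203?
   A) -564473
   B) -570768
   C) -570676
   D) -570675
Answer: C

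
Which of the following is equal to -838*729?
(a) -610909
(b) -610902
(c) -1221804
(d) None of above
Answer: b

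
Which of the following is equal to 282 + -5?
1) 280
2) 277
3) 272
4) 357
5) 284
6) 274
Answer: 2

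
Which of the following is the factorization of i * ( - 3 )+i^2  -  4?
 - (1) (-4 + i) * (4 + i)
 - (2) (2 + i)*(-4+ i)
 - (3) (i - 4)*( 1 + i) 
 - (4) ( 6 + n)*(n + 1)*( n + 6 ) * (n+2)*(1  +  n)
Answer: 3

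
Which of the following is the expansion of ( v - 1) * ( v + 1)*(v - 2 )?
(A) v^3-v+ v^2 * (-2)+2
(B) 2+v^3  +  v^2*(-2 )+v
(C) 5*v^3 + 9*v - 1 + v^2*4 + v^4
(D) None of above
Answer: A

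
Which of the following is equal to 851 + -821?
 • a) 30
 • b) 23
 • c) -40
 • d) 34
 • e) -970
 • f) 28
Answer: a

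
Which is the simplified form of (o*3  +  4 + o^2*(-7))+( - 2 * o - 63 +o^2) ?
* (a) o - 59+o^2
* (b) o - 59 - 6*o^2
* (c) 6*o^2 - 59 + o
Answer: b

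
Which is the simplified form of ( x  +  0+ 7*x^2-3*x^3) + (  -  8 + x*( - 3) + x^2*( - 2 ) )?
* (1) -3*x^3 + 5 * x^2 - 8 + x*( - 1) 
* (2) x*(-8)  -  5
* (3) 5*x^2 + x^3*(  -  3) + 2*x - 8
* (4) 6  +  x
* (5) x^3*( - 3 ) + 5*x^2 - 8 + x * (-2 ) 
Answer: 5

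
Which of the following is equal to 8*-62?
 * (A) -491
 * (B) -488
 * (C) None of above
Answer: C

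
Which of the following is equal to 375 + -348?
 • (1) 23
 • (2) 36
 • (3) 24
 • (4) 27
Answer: 4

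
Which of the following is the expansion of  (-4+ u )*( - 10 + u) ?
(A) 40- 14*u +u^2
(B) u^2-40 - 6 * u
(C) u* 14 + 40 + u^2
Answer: A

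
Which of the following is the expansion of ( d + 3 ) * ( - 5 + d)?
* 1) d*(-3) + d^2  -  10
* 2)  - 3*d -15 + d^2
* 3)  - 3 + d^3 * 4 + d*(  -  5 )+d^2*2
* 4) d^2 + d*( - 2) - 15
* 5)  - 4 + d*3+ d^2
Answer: 4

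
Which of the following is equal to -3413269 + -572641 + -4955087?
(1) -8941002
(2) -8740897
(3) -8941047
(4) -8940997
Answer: 4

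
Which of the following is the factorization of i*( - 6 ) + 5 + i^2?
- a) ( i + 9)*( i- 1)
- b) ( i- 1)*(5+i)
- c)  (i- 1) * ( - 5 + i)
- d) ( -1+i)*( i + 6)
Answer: c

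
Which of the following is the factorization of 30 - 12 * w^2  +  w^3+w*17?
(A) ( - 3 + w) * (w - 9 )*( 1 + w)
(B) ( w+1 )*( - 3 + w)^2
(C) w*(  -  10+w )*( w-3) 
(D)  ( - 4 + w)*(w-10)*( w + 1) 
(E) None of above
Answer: E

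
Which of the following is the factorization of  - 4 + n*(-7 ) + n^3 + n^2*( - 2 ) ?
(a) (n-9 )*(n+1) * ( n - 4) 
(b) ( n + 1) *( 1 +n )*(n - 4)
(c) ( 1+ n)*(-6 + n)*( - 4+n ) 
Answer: b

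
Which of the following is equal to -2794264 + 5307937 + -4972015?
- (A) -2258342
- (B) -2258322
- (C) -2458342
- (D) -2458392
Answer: C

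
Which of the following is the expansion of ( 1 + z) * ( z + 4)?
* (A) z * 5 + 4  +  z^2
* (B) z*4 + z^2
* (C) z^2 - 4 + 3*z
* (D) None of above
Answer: A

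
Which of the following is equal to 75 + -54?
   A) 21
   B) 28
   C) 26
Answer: A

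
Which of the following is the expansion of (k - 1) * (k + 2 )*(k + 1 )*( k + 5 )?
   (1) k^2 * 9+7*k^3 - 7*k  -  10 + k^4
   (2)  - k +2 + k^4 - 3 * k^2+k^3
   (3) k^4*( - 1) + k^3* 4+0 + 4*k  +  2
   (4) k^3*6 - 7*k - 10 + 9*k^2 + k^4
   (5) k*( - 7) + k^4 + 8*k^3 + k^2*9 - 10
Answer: 1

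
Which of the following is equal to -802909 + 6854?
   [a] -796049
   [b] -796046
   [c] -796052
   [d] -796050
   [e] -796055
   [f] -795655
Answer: e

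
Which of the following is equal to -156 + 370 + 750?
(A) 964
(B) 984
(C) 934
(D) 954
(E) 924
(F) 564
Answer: A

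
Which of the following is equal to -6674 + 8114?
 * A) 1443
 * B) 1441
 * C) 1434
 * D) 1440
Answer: D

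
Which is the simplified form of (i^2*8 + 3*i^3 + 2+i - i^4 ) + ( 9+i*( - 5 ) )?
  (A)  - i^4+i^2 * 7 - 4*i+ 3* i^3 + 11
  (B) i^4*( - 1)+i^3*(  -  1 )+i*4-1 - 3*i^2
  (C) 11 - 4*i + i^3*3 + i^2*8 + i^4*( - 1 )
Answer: C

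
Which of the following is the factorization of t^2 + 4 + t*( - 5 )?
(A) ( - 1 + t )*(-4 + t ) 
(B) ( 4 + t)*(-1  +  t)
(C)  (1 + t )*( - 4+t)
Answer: A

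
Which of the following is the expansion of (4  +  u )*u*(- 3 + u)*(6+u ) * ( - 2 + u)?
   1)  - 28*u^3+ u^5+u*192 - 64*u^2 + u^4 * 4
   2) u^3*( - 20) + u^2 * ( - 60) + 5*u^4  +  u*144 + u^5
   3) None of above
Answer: 2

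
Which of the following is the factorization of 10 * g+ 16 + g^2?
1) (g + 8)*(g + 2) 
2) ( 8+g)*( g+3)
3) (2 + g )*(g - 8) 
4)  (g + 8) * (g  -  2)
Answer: 1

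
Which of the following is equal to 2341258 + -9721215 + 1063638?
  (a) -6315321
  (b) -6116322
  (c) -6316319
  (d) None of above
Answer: c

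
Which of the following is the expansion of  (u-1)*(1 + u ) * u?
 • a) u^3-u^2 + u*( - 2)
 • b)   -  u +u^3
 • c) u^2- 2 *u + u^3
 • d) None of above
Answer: b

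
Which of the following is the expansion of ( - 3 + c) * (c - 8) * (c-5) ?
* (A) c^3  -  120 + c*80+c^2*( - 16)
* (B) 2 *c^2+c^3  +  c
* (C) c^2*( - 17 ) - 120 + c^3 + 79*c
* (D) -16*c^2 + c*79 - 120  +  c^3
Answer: D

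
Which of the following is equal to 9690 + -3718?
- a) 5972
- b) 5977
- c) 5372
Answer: a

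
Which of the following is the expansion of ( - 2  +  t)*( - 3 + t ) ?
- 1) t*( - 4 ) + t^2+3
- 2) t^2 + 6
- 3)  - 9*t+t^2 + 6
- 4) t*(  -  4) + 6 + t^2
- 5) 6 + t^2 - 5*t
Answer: 5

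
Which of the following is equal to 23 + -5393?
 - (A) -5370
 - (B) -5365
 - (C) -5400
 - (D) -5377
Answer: A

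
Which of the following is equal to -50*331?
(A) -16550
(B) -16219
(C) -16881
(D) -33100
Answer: A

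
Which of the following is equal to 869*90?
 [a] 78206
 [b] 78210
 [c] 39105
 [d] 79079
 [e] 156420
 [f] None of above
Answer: b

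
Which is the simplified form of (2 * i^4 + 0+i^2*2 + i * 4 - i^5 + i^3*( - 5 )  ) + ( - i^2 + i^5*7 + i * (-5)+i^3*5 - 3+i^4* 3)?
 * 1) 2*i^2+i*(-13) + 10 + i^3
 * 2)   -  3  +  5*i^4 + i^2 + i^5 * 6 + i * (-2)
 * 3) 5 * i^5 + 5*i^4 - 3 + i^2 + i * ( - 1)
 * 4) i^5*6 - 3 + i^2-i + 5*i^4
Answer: 4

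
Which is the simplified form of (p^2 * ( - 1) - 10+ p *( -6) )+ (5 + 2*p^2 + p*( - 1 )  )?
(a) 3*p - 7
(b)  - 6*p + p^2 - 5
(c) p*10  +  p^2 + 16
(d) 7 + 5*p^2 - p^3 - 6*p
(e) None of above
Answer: e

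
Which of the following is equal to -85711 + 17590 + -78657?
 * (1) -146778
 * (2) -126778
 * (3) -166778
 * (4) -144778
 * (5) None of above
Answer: 1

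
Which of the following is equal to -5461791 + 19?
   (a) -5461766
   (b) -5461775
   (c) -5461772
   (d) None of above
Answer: c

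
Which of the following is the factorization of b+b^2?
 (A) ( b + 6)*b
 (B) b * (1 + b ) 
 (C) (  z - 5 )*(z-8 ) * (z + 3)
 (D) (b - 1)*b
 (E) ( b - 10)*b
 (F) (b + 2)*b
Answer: B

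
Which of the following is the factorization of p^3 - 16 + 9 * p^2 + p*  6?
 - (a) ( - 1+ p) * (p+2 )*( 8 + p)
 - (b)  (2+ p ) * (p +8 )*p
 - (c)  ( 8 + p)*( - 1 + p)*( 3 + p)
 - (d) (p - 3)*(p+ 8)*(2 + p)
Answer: a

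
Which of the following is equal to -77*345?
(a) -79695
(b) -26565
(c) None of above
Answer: b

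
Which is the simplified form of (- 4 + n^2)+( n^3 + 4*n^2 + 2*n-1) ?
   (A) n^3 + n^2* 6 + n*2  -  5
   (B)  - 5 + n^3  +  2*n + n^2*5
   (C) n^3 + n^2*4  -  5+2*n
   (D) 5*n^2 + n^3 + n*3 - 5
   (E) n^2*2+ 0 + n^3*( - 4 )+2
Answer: B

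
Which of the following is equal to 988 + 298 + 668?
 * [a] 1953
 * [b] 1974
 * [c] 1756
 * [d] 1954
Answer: d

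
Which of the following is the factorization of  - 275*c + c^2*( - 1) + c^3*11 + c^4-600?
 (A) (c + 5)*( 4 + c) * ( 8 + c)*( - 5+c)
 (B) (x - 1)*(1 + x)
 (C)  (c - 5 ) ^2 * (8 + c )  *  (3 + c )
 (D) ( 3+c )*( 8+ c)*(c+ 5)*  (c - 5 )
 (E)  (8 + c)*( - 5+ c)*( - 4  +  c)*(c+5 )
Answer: D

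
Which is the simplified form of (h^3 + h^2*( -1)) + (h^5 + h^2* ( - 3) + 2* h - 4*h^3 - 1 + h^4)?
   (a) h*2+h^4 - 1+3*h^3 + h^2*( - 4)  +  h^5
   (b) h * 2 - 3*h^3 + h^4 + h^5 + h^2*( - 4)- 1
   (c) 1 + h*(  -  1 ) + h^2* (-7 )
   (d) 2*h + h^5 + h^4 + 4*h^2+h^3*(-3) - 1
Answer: b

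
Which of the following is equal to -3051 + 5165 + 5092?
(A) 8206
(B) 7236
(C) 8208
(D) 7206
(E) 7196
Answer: D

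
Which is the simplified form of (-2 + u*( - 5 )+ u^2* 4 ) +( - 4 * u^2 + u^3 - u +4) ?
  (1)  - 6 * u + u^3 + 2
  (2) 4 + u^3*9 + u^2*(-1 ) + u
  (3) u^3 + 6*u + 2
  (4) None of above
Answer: 1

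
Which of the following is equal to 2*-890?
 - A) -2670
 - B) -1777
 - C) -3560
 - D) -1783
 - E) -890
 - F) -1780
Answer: F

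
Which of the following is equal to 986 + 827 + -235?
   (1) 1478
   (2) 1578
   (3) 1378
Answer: 2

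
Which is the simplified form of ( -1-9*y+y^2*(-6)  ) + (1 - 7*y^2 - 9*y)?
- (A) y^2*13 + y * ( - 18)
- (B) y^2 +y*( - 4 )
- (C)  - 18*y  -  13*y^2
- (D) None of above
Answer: C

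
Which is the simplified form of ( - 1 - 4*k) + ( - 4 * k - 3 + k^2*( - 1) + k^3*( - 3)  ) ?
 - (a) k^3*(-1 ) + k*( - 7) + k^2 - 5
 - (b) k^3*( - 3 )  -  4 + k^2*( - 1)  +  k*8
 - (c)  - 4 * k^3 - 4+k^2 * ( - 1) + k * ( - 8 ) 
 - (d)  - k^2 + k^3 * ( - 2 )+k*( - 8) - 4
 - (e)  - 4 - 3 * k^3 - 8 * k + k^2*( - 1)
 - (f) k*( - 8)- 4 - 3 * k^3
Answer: e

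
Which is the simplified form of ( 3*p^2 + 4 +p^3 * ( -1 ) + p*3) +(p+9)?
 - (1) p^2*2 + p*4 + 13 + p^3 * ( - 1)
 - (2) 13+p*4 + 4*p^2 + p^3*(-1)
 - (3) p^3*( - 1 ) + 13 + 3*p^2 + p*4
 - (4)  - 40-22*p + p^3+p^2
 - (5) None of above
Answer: 3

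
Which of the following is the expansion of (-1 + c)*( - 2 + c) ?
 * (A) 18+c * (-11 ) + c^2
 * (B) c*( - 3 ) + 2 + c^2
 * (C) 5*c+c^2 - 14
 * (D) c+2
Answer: B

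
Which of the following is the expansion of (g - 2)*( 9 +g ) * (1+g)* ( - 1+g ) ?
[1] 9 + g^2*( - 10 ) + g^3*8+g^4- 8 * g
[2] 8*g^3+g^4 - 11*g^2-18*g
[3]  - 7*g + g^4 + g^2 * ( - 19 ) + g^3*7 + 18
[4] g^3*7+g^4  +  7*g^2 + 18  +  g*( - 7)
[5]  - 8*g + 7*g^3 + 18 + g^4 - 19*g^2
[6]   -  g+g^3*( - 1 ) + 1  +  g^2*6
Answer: 3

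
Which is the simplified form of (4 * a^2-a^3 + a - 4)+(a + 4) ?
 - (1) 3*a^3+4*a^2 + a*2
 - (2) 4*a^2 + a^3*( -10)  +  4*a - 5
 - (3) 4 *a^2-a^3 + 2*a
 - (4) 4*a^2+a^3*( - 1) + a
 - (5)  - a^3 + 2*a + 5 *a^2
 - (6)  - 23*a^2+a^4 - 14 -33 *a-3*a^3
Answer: 3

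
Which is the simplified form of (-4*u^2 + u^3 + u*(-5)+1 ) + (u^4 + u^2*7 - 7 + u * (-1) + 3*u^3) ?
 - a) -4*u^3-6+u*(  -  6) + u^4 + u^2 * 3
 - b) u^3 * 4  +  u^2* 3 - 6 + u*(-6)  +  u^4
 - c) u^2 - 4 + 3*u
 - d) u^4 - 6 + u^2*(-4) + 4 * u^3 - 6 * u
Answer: b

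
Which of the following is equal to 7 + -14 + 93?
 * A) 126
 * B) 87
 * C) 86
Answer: C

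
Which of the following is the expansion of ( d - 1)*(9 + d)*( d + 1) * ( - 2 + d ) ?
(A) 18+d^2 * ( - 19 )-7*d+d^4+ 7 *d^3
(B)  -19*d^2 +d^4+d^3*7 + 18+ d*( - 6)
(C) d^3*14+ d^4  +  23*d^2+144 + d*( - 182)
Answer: A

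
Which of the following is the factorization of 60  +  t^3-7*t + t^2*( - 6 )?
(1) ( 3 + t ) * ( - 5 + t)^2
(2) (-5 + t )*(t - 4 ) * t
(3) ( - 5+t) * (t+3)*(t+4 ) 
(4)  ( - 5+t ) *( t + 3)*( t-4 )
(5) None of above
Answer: 4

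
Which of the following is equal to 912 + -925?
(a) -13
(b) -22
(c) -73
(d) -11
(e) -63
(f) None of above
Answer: a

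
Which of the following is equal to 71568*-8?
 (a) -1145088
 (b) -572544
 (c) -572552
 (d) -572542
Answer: b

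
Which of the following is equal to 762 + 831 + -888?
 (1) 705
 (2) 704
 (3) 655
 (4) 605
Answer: 1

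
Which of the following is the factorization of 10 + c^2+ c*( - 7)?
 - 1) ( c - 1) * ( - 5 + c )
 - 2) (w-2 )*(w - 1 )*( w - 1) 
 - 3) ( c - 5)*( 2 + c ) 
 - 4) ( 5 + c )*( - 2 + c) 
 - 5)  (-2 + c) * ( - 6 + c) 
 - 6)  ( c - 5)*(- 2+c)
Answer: 6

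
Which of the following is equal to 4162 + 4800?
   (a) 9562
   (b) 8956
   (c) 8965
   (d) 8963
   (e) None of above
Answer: e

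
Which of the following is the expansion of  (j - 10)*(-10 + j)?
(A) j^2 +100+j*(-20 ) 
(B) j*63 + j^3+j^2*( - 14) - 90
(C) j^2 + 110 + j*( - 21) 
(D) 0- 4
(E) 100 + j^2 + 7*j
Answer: A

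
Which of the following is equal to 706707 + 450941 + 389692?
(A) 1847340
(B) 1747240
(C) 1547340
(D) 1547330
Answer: C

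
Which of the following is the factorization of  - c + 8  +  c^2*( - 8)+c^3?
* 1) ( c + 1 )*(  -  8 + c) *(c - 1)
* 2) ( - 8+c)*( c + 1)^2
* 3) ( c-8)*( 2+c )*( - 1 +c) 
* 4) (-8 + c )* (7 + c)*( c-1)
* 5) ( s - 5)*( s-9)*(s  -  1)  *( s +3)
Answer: 1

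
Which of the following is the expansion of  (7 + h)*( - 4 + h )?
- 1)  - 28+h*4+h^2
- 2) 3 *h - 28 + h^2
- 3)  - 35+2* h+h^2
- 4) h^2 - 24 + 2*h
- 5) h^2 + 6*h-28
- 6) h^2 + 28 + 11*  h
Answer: 2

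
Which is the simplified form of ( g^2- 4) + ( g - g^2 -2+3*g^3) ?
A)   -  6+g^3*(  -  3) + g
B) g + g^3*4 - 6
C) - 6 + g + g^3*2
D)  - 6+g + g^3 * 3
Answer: D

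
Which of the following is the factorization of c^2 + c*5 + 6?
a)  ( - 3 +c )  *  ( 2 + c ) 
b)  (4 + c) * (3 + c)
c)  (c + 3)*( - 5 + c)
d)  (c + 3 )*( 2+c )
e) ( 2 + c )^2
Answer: d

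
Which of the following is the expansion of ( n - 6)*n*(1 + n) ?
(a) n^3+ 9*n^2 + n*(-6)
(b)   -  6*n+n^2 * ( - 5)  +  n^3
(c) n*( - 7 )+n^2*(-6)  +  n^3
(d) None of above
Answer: b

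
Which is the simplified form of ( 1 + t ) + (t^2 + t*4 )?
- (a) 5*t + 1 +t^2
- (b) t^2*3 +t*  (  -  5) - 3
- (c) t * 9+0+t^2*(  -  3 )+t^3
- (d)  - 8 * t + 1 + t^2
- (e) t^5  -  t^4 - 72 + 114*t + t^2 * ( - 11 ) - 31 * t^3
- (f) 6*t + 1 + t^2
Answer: a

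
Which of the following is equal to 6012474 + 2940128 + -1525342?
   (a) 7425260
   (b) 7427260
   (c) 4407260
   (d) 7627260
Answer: b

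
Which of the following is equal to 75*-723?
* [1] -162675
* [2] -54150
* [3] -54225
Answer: 3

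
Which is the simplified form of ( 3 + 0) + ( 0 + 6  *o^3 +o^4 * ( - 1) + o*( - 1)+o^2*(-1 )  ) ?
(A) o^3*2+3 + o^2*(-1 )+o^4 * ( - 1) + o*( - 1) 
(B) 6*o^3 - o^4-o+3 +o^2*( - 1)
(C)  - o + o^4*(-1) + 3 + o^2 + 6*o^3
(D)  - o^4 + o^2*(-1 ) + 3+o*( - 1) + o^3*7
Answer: B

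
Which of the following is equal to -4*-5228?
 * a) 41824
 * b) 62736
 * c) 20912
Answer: c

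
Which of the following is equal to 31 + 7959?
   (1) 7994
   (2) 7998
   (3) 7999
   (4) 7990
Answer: 4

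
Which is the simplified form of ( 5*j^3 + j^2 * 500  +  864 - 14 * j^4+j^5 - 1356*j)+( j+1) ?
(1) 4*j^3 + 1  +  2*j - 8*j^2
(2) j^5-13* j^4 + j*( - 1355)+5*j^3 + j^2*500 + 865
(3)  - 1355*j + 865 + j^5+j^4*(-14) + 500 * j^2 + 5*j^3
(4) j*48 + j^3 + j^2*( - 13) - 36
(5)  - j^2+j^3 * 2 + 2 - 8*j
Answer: 3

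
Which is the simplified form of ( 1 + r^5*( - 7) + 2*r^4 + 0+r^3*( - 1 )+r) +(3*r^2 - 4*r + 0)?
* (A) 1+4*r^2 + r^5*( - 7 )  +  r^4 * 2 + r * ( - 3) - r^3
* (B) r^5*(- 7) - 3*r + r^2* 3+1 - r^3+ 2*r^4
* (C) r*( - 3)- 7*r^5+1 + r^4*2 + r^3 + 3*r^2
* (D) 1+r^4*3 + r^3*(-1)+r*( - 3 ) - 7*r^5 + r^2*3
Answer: B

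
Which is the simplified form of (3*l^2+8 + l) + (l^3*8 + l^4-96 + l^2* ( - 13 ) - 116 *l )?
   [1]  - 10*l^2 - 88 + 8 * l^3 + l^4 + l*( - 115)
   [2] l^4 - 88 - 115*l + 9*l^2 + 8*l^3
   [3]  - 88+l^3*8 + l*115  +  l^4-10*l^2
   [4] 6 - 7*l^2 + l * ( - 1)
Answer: 1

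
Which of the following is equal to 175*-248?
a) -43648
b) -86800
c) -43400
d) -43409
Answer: c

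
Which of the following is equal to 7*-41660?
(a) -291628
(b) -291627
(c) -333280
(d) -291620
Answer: d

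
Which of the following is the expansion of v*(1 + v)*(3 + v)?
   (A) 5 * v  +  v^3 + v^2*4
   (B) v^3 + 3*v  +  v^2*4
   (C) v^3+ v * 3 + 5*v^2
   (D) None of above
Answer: B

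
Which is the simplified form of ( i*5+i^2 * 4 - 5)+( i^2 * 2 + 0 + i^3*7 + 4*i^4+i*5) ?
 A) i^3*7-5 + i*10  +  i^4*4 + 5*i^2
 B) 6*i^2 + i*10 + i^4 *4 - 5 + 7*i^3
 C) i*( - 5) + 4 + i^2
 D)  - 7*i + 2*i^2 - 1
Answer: B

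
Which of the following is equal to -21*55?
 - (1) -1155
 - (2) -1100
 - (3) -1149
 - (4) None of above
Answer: 1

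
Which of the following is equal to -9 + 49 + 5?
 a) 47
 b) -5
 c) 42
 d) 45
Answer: d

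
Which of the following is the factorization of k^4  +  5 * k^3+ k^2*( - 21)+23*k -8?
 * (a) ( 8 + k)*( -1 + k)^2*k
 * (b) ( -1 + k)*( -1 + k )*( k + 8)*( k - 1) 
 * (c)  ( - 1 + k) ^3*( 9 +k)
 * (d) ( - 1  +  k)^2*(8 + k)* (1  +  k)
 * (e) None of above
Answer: b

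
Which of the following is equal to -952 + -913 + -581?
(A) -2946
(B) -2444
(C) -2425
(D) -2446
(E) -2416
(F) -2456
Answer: D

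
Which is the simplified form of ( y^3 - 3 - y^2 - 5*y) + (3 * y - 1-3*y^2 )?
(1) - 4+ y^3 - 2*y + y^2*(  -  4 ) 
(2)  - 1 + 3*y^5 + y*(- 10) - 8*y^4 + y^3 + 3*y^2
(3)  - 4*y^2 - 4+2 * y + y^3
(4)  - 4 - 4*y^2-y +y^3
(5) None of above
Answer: 1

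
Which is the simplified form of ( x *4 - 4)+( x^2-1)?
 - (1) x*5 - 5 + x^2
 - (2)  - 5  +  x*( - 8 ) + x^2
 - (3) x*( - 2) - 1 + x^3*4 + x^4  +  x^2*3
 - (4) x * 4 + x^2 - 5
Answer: 4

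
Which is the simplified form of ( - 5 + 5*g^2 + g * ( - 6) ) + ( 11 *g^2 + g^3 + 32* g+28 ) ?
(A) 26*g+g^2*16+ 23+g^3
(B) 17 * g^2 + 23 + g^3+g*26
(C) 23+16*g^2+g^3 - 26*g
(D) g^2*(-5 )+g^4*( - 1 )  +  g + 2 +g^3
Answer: A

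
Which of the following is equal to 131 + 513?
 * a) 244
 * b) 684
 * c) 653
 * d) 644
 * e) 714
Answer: d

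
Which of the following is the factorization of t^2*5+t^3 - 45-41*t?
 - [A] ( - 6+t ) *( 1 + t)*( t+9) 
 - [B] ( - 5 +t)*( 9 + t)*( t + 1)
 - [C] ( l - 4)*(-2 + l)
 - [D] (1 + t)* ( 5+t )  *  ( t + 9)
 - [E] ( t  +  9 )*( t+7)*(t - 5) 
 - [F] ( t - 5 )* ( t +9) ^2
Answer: B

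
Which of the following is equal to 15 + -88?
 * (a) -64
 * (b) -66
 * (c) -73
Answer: c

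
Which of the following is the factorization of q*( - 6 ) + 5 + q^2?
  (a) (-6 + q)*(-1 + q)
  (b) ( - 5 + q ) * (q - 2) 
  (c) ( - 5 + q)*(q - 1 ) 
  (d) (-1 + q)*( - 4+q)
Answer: c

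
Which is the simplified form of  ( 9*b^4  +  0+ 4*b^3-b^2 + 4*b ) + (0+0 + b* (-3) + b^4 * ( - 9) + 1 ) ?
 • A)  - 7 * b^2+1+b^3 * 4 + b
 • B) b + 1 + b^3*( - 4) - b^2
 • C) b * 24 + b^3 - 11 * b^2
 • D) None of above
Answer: D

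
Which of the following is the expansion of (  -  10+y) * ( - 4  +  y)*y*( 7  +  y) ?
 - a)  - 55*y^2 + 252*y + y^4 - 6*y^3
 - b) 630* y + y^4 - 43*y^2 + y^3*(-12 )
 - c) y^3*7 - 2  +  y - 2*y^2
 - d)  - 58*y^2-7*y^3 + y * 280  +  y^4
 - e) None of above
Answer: d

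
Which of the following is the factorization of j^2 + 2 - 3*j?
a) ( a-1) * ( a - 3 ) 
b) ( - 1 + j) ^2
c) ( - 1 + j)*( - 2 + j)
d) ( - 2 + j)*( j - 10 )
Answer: c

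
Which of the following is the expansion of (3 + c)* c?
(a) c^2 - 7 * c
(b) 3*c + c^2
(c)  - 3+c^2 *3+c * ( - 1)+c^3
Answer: b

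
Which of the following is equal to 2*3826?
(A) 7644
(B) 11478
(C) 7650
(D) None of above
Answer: D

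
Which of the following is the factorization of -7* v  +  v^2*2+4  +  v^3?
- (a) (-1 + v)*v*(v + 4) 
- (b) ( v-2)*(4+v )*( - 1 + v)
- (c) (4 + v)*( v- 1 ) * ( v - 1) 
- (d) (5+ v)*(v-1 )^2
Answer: c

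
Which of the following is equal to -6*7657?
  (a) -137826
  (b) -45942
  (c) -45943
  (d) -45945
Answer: b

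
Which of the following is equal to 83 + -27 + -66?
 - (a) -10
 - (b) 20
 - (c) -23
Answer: a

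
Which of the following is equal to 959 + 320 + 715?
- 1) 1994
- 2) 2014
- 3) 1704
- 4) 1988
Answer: 1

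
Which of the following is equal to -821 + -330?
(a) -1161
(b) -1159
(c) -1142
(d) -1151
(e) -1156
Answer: d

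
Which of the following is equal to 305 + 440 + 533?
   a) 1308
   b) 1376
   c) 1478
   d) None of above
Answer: d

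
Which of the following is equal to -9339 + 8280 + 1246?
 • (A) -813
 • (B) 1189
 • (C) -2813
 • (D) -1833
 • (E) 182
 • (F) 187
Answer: F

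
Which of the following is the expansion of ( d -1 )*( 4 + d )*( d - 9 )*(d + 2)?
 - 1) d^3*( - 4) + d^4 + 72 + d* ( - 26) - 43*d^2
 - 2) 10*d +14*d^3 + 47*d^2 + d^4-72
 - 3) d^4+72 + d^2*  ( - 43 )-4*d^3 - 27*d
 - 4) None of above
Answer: 1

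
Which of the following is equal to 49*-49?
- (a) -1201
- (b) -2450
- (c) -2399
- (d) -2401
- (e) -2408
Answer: d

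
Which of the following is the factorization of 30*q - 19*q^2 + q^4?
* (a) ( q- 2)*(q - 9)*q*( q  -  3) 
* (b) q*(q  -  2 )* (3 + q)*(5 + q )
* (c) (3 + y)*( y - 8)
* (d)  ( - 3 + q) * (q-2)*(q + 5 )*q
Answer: d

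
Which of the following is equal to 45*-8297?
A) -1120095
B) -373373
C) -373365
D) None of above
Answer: C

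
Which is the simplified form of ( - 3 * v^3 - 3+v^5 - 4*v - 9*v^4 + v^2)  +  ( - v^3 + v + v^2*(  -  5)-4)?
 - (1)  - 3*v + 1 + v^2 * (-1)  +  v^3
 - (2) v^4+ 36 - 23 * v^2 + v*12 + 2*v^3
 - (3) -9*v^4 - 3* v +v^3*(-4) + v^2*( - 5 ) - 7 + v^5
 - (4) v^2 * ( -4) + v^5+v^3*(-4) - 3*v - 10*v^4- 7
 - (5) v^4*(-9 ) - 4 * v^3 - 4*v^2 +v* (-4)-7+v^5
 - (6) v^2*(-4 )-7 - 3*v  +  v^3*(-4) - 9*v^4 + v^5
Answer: 6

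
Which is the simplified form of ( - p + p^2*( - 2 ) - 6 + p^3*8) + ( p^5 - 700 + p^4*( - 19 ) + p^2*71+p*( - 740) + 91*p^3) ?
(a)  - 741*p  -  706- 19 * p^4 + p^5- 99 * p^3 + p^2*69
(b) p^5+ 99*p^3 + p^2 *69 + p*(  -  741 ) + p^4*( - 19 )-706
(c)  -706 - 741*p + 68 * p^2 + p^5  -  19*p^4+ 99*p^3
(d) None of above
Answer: b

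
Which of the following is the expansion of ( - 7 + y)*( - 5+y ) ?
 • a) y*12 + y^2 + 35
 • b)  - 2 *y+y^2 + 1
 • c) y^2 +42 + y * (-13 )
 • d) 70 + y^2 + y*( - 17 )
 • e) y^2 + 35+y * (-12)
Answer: e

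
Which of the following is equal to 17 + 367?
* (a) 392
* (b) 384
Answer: b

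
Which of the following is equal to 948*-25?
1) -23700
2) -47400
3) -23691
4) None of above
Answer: 1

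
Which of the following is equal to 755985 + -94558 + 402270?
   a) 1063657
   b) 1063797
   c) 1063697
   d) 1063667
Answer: c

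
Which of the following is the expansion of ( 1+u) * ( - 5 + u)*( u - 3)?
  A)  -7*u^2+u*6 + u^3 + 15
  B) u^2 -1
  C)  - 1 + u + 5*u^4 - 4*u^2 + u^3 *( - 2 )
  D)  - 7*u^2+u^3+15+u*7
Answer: D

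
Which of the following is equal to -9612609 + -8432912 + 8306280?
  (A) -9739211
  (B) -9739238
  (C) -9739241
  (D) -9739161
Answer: C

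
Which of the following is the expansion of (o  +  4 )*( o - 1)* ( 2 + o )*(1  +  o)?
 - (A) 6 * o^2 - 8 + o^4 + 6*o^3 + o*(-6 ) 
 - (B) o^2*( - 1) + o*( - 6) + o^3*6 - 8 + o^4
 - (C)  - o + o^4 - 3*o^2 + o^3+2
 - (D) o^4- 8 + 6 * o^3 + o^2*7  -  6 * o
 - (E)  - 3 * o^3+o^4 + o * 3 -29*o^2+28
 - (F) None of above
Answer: D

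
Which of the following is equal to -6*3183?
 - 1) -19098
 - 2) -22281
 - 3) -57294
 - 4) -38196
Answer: 1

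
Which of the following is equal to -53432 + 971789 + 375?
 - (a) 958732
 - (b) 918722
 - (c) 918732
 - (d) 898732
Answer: c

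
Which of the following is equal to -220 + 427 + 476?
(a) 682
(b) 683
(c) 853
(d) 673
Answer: b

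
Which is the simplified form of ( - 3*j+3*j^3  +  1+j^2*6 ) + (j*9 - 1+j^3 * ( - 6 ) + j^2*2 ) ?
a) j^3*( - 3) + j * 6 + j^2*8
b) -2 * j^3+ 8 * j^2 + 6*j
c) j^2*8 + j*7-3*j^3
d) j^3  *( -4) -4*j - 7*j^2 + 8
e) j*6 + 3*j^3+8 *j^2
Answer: a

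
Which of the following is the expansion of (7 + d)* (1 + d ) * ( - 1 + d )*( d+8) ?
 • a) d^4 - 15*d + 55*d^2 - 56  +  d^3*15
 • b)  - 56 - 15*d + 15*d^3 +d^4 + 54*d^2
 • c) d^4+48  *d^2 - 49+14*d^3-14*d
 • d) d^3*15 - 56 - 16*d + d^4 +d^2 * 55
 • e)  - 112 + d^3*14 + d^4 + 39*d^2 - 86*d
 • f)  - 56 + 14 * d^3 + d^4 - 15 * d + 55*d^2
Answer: a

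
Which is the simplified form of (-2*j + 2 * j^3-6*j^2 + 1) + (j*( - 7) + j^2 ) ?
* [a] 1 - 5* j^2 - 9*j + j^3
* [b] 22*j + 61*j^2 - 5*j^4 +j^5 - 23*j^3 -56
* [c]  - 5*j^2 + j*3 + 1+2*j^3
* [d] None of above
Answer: d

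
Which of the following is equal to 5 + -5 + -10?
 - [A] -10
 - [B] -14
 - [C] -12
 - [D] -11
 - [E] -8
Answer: A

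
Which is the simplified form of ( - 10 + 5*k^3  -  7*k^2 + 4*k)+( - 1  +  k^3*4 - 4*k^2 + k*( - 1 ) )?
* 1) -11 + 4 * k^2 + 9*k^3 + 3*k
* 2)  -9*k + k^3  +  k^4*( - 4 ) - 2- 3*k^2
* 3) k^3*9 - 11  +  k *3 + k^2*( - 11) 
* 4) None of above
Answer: 3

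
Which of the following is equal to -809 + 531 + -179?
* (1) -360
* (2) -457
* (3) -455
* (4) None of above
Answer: 2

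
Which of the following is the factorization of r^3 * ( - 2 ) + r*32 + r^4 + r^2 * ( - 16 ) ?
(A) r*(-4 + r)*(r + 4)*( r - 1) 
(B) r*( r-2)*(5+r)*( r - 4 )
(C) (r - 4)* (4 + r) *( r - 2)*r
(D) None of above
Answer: C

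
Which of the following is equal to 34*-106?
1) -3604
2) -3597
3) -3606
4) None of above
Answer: 1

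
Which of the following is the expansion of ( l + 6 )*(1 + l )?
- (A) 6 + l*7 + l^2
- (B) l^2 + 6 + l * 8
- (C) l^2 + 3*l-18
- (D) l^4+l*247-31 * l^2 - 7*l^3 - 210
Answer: A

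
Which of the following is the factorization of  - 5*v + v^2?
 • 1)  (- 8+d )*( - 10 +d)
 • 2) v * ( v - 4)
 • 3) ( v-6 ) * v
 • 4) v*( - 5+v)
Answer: 4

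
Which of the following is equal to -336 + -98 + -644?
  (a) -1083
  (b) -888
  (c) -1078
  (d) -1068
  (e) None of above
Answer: c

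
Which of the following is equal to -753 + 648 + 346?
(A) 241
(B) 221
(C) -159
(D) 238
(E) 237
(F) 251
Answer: A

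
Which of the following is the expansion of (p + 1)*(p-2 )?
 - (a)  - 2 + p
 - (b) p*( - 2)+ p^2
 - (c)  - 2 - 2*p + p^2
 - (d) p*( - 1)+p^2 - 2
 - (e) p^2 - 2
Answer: d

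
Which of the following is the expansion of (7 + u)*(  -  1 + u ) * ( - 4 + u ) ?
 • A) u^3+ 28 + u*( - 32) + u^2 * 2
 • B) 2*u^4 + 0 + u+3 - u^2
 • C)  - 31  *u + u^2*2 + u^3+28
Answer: C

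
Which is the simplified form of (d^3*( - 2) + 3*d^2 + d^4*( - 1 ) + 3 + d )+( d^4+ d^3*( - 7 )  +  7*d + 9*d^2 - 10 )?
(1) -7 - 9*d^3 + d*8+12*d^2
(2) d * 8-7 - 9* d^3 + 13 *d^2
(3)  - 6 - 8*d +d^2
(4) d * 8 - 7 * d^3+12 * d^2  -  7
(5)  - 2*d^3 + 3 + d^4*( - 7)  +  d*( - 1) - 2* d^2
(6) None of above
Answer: 1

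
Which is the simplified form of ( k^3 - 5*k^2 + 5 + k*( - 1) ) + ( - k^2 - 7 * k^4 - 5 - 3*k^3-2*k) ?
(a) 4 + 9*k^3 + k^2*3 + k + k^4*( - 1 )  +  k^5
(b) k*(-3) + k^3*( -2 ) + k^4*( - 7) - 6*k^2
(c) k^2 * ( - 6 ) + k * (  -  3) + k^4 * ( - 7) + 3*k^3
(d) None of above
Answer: b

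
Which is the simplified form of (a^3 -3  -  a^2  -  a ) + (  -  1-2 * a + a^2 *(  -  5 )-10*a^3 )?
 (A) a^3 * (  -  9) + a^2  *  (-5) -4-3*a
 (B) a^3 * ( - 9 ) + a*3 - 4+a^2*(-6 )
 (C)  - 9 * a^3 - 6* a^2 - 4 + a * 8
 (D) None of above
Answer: D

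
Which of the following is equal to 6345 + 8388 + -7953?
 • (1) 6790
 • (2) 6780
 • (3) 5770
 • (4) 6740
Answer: 2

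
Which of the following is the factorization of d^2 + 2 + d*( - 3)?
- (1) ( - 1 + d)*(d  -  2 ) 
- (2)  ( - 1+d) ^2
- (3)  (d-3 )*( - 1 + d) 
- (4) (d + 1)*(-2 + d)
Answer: 1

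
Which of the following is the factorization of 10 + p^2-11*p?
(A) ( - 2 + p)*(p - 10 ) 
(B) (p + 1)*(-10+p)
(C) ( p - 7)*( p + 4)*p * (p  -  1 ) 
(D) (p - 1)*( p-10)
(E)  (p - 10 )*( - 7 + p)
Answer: D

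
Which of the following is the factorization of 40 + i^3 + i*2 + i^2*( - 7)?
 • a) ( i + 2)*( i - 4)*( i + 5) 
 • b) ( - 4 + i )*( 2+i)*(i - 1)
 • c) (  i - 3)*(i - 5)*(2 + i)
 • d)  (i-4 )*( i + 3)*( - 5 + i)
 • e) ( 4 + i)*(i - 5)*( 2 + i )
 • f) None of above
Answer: f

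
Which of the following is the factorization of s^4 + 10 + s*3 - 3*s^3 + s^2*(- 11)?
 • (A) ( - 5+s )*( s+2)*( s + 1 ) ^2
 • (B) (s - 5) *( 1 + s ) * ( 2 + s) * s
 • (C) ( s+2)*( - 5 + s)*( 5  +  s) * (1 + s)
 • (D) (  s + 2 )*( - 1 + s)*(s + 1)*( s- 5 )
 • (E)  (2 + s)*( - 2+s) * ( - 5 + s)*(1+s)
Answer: D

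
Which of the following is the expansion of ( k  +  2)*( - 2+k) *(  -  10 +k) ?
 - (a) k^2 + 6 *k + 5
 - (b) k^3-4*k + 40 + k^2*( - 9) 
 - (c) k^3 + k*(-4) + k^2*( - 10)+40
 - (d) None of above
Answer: c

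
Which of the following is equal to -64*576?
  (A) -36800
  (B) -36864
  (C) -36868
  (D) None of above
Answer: B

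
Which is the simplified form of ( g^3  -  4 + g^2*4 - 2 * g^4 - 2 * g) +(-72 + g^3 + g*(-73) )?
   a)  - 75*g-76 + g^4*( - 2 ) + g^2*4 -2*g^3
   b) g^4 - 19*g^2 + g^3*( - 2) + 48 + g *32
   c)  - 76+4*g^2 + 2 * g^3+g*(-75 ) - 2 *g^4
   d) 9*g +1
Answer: c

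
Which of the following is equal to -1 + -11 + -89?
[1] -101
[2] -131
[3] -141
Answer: 1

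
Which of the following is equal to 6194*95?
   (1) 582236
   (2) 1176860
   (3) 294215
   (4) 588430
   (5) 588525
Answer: 4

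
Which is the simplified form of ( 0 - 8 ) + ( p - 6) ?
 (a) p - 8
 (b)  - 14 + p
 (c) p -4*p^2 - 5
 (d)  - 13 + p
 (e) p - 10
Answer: b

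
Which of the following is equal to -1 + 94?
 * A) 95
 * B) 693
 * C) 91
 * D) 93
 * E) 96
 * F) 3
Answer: D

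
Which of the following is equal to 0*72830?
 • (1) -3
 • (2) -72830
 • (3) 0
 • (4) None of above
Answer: 3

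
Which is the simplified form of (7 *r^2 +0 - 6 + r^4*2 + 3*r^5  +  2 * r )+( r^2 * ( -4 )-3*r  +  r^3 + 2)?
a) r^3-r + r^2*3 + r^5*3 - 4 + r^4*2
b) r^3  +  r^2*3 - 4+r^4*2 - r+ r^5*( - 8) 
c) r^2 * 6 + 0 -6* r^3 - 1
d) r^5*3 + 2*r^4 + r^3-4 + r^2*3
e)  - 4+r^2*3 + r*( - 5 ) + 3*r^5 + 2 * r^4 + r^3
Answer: a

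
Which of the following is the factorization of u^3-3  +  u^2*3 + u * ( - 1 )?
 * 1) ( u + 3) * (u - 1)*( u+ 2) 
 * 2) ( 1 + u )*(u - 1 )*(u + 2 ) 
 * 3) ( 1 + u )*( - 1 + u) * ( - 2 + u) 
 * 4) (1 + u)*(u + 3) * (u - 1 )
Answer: 4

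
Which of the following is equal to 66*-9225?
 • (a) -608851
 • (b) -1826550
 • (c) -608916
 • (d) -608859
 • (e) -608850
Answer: e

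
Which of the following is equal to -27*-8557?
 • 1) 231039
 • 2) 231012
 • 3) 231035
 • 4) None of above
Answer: 1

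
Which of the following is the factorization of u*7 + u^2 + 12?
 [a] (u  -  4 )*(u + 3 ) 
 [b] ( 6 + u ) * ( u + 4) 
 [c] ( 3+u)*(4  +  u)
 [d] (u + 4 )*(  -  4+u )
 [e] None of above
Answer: c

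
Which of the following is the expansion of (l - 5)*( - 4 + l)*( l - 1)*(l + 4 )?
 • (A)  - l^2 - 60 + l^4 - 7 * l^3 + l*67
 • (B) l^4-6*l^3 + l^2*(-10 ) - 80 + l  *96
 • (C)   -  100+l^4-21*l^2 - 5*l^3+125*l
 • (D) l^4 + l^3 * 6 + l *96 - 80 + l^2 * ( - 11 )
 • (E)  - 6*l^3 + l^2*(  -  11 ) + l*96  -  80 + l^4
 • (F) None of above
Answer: E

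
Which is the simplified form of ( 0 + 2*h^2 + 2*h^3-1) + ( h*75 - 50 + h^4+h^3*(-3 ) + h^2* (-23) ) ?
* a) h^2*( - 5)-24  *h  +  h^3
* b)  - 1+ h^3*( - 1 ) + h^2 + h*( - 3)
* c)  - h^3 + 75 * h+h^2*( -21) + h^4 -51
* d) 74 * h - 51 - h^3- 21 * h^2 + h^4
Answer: c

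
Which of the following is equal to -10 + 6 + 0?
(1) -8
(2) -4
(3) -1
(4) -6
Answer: 2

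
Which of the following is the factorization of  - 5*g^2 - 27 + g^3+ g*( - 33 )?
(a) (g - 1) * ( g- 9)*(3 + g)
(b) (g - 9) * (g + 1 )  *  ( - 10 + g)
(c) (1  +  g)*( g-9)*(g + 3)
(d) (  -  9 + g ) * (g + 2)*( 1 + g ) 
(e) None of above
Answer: c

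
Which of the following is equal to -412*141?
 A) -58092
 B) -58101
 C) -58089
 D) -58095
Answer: A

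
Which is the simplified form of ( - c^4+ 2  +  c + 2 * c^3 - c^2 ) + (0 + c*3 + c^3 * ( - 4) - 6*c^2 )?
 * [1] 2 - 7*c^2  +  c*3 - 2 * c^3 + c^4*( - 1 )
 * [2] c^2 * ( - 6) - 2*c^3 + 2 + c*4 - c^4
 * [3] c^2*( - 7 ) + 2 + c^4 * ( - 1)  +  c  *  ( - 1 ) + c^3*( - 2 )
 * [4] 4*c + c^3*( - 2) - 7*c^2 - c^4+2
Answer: 4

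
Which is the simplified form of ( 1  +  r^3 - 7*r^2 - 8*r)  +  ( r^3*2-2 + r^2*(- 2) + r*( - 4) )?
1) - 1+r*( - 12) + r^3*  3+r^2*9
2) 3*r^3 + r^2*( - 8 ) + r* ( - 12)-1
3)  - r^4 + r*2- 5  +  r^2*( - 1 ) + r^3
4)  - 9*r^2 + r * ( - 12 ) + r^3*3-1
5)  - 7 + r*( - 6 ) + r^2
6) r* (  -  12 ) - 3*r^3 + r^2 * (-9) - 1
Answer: 4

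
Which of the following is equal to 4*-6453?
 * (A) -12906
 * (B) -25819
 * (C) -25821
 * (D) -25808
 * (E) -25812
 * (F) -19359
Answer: E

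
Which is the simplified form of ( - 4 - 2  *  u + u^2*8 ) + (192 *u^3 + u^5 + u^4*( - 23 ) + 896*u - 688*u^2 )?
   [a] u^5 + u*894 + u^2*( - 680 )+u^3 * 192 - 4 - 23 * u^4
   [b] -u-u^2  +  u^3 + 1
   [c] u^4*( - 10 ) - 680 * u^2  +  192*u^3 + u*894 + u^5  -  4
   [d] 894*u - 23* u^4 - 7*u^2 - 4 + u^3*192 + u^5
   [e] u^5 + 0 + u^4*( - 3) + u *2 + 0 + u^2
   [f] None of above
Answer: a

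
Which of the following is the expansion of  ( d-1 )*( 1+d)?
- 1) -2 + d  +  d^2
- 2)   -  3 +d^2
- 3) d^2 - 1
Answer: 3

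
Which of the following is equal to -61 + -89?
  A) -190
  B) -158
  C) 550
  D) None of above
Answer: D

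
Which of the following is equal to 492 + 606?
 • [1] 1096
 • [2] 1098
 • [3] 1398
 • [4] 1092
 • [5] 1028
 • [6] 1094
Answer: 2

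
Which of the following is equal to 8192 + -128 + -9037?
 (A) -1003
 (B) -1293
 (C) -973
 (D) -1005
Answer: C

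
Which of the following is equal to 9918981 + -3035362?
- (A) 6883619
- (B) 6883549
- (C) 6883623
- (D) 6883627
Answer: A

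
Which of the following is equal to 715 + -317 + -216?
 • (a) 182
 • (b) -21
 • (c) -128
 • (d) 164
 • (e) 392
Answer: a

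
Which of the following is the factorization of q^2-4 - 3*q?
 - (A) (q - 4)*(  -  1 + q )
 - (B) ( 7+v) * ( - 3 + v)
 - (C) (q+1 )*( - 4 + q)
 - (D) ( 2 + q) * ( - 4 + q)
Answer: C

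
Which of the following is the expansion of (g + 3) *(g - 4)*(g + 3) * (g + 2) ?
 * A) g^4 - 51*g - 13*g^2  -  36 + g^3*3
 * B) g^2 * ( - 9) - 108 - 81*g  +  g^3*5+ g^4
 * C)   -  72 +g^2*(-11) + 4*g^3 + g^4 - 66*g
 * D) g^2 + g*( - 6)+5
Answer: C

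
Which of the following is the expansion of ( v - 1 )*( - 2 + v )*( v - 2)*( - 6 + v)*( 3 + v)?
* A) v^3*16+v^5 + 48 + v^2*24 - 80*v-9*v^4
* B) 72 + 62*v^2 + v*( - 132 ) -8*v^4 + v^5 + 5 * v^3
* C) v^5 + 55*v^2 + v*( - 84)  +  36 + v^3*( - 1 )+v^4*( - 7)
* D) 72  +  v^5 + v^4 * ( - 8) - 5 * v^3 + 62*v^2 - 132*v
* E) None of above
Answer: B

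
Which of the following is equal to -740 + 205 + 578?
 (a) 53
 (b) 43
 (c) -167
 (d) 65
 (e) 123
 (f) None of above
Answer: b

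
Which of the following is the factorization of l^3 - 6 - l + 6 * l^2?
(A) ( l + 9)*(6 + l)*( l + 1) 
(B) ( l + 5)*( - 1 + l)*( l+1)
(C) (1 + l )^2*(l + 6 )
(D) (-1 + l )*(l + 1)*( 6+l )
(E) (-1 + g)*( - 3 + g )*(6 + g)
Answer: D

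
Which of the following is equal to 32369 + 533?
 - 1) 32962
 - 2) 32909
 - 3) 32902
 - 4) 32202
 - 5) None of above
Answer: 3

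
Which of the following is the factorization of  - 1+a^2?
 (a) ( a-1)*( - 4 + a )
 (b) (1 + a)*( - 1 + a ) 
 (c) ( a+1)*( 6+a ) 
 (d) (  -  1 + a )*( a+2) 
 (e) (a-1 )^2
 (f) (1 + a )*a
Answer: b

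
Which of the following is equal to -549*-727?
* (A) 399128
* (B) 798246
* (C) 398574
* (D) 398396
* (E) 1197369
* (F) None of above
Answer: F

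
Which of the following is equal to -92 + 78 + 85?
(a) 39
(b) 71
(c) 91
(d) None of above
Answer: b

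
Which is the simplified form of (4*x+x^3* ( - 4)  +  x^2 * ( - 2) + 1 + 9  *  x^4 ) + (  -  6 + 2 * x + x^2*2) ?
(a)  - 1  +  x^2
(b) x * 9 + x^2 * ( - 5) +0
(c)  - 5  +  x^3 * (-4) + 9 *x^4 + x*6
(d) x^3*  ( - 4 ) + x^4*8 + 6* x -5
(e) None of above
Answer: c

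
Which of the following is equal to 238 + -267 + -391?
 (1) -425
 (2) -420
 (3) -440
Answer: 2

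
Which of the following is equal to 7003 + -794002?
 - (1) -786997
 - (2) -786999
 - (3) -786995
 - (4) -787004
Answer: 2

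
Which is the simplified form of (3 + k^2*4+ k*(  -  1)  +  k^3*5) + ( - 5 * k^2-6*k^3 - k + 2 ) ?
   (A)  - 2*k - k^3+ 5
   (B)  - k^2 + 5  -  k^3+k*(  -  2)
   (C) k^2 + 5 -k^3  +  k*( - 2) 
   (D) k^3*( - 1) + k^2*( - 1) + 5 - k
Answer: B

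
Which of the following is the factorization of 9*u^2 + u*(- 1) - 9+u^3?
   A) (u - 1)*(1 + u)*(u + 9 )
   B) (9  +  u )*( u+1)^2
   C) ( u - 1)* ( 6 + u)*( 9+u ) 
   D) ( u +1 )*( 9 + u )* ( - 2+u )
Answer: A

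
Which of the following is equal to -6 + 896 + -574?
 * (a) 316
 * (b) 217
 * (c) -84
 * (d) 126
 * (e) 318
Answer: a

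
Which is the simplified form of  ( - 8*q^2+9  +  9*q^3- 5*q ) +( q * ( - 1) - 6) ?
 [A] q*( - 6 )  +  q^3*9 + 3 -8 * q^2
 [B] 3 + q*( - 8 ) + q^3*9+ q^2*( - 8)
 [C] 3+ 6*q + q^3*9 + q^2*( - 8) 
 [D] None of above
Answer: A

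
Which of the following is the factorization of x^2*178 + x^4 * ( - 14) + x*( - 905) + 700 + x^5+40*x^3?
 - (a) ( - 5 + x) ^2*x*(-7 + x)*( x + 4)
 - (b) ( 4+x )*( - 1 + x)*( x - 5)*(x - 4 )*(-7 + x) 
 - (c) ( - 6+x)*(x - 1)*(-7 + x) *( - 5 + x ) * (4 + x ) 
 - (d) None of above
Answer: d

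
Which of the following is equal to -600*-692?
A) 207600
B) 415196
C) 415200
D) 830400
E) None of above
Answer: C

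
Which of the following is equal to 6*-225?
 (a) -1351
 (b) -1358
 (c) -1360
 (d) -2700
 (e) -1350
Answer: e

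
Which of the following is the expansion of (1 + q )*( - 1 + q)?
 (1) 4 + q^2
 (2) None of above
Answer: 2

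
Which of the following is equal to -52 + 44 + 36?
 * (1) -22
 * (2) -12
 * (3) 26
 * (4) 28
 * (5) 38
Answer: 4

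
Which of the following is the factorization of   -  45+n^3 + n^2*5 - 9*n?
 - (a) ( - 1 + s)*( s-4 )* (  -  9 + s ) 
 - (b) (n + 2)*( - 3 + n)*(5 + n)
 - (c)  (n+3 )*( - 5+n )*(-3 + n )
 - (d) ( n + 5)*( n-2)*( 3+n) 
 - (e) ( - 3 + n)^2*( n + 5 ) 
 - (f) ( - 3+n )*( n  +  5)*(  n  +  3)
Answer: f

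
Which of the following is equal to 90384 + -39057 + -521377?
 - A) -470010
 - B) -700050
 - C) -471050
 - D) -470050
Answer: D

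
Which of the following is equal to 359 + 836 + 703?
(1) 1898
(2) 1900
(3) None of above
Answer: 1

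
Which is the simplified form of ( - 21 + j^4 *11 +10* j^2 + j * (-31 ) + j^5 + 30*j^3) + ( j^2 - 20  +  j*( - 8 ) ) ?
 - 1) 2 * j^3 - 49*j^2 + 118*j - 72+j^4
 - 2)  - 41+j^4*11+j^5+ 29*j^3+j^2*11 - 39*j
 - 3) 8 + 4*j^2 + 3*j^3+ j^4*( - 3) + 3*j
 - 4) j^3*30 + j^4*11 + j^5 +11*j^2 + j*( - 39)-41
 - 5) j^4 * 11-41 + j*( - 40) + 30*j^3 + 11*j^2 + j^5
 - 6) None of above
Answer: 4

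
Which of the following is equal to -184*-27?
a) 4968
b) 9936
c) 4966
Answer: a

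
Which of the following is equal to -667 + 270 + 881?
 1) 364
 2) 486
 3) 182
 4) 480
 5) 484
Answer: 5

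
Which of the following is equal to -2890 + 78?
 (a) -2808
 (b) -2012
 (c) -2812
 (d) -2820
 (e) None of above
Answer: c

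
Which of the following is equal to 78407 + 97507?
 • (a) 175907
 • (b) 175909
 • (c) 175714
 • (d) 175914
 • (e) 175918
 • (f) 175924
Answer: d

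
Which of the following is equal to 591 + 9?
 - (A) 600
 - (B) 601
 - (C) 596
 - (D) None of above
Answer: A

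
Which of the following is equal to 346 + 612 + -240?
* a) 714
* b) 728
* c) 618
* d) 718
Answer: d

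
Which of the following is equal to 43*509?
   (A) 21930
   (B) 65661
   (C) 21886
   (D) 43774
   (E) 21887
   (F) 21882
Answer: E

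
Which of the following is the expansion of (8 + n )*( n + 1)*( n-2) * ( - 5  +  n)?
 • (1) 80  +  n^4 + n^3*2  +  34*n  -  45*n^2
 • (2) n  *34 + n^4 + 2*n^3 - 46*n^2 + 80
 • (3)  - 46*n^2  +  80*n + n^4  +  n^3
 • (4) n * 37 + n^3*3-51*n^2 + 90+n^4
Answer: 1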